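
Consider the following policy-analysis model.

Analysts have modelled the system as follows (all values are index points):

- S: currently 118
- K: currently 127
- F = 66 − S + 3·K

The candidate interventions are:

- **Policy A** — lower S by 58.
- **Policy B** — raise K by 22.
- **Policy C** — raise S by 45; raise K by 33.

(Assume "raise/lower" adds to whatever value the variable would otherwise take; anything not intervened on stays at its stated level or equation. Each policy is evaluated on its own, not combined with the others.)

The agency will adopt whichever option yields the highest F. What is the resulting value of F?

395

Policy A (S − 58):
  S = 118 − 58 = 60
  K = 127
  F = 66 − 60 + 3·127 = 387
Policy B (K + 22):
  S = 118
  K = 127 + 22 = 149
  F = 66 − 118 + 3·149 = 395
Policy C (S + 45, K + 33):
  S = 118 + 45 = 163
  K = 127 + 33 = 160
  F = 66 − 163 + 3·160 = 383
Comparing — Policy A: F=387, Policy B: F=395, Policy C: F=383. Highest is 395 (Policy B).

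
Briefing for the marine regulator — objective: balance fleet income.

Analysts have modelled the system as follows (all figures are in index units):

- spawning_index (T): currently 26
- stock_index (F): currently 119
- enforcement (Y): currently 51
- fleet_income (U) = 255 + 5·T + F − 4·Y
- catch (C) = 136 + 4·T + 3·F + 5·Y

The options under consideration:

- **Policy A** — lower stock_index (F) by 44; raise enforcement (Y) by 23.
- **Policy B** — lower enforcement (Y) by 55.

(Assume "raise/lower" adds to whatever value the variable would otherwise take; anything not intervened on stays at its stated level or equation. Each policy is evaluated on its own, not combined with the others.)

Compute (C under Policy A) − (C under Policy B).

Policy A (F − 44, Y + 23):
  T = 26
  F = 119 − 44 = 75
  Y = 51 + 23 = 74
  C = 136 + 4·26 + 3·75 + 5·74 = 835
Policy B (Y − 55):
  T = 26
  F = 119
  Y = 51 − 55 = -4
  C = 136 + 4·26 + 3·119 + 5·(-4) = 577
C: 835 − 577 = 258

258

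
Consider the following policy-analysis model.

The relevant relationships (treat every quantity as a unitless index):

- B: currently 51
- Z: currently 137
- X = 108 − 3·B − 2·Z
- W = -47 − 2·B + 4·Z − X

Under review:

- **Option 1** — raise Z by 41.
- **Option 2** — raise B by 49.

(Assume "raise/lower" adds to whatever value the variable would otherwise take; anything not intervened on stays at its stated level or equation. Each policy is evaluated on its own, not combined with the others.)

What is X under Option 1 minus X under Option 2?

Option 1 (Z + 41):
  B = 51
  Z = 137 + 41 = 178
  X = 108 − 3·51 − 2·178 = -401
Option 2 (B + 49):
  B = 51 + 49 = 100
  Z = 137
  X = 108 − 3·100 − 2·137 = -466
X: -401 − (-466) = 65

65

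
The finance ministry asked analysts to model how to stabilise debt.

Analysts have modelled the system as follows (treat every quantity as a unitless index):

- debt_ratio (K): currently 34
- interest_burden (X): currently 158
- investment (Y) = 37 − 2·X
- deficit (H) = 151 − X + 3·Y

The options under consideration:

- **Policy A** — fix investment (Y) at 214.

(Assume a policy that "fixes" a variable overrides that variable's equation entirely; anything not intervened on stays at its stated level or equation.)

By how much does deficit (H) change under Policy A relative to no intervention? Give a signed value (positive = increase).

1479

Baseline:
  X = 158
  Y = 37 − 2·158 = -279
  H = 151 − 158 + 3·(-279) = -844
Policy A (Y := 214):
  X = 158
  Y = 214
  H = 151 − 158 + 3·214 = 635
Change in H: 635 − (-844) = 1479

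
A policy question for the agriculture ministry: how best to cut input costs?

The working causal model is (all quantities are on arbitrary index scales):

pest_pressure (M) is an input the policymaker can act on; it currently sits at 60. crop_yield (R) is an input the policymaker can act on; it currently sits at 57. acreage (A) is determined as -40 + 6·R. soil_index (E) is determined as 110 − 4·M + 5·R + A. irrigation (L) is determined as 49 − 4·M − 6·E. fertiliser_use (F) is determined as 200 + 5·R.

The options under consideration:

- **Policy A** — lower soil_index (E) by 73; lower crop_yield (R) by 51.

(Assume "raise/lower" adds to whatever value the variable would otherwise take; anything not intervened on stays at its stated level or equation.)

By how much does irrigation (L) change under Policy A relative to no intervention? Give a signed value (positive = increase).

Baseline:
  M = 60
  R = 57
  A = -40 + 6·57 = 302
  E = 110 − 4·60 + 5·57 + 302 = 457
  L = 49 − 4·60 − 6·457 = -2933
Policy A (E − 73, R − 51):
  M = 60
  R = 57 − 51 = 6
  A = -40 + 6·6 = -4
  E = 110 − 4·60 + 5·6 + (-4) (−73 from intervention) = -177
  L = 49 − 4·60 − 6·(-177) = 871
Change in L: 871 − (-2933) = 3804

3804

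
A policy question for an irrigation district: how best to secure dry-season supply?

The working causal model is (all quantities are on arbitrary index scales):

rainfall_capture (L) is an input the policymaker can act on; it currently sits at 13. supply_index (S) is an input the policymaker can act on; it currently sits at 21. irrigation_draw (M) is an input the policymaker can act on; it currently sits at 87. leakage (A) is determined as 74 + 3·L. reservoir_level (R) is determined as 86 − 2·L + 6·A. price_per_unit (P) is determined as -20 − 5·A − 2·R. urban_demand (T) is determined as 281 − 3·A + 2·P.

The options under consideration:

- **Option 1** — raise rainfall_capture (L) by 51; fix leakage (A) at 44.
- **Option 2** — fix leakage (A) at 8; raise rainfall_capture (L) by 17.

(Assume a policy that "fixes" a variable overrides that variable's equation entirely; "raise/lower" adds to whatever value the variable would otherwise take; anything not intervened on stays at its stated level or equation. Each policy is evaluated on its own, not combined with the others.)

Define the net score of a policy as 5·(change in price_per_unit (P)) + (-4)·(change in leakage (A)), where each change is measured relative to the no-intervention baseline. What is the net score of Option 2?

9685

Baseline:
  L = 13
  A = 74 + 3·13 = 113
  R = 86 − 2·13 + 6·113 = 738
  P = -20 − 5·113 − 2·738 = -2061
Option 2 (A := 8, L + 17):
  L = 13 + 17 = 30
  A = 8
  R = 86 − 2·30 + 6·8 = 74
  P = -20 − 5·8 − 2·74 = -208
ΔP = -208 − (-2061) = 1853; ΔA = 8 − 113 = -105
Score = 5·1853 + (-4)·(-105) = 9685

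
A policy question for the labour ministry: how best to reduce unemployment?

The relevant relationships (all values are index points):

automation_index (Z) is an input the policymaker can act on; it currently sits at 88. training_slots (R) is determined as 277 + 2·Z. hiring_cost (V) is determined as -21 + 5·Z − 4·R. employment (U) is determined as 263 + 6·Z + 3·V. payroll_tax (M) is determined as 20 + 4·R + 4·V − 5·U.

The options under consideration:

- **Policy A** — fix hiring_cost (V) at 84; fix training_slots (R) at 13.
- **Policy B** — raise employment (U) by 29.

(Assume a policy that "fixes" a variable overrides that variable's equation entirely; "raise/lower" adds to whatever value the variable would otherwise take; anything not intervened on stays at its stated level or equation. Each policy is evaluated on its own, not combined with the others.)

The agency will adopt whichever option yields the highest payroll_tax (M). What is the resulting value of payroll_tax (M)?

Policy A (V := 84, R := 13):
  Z = 88
  R = 13
  V = 84
  U = 263 + 6·88 + 3·84 = 1043
  M = 20 + 4·13 + 4·84 − 5·1043 = -4807
Policy B (U + 29):
  Z = 88
  R = 277 + 2·88 = 453
  V = -21 + 5·88 − 4·453 = -1393
  U = 263 + 6·88 + 3·(-1393) (+29 from intervention) = -3359
  M = 20 + 4·453 + 4·(-1393) − 5·(-3359) = 13055
Comparing — Policy A: M=-4807, Policy B: M=13055. Highest is 13055 (Policy B).

13055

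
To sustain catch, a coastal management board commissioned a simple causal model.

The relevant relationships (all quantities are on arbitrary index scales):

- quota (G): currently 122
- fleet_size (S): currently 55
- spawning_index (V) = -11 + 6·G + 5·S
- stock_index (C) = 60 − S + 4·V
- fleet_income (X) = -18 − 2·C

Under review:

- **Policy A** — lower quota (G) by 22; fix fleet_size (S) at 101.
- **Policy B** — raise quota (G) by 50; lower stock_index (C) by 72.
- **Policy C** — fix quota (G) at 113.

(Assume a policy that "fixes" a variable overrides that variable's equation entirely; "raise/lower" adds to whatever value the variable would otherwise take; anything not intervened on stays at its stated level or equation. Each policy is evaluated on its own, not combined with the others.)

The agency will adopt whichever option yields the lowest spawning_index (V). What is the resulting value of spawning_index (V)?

942

Policy A (G − 22, S := 101):
  G = 122 − 22 = 100
  S = 101
  V = -11 + 6·100 + 5·101 = 1094
Policy B (G + 50, C − 72):
  G = 122 + 50 = 172
  S = 55
  V = -11 + 6·172 + 5·55 = 1296
Policy C (G := 113):
  G = 113
  S = 55
  V = -11 + 6·113 + 5·55 = 942
Comparing — Policy A: V=1094, Policy B: V=1296, Policy C: V=942. Lowest is 942 (Policy C).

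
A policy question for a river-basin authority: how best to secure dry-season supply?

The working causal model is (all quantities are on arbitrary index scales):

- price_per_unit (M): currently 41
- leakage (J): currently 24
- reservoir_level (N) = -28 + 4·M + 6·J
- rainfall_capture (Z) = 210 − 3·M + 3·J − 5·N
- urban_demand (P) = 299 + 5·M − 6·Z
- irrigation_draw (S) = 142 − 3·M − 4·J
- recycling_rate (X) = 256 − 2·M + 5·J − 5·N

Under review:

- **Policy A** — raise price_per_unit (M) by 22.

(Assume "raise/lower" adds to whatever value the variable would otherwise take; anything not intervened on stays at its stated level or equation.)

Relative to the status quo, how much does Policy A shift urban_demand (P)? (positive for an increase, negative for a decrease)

3146

Baseline:
  M = 41
  J = 24
  N = -28 + 4·41 + 6·24 = 280
  Z = 210 − 3·41 + 3·24 − 5·280 = -1241
  P = 299 + 5·41 − 6·(-1241) = 7950
Policy A (M + 22):
  M = 41 + 22 = 63
  J = 24
  N = -28 + 4·63 + 6·24 = 368
  Z = 210 − 3·63 + 3·24 − 5·368 = -1747
  P = 299 + 5·63 − 6·(-1747) = 11096
Change in P: 11096 − 7950 = 3146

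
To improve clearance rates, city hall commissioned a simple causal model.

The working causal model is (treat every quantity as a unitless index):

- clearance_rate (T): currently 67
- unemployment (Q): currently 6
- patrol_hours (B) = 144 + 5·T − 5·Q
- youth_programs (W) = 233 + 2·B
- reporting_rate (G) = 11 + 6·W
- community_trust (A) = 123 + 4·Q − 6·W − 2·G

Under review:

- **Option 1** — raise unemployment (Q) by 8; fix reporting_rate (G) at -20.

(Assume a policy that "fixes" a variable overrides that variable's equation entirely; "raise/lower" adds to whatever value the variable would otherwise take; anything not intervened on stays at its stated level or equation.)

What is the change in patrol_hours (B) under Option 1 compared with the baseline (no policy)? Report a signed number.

-40

Baseline:
  T = 67
  Q = 6
  B = 144 + 5·67 − 5·6 = 449
Option 1 (Q + 8, G := -20):
  T = 67
  Q = 6 + 8 = 14
  B = 144 + 5·67 − 5·14 = 409
Change in B: 409 − 449 = -40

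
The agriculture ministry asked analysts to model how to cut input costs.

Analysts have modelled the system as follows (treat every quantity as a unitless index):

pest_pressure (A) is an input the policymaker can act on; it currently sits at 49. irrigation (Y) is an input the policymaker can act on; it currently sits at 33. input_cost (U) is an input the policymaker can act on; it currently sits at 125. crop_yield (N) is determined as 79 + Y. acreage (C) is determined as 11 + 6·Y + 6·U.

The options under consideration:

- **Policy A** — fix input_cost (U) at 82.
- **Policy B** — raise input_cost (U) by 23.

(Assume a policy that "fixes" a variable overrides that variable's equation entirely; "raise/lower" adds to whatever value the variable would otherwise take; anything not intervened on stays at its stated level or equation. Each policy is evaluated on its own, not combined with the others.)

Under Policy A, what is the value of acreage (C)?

Policy A (U := 82):
  Y = 33
  U = 82
  C = 11 + 6·33 + 6·82 = 701

701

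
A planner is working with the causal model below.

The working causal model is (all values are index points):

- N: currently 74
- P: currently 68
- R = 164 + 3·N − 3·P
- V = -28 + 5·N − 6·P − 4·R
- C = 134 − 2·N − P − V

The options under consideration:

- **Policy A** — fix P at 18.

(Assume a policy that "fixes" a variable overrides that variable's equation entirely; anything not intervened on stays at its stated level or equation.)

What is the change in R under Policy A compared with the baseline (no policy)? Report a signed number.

Baseline:
  N = 74
  P = 68
  R = 164 + 3·74 − 3·68 = 182
Policy A (P := 18):
  N = 74
  P = 18
  R = 164 + 3·74 − 3·18 = 332
Change in R: 332 − 182 = 150

150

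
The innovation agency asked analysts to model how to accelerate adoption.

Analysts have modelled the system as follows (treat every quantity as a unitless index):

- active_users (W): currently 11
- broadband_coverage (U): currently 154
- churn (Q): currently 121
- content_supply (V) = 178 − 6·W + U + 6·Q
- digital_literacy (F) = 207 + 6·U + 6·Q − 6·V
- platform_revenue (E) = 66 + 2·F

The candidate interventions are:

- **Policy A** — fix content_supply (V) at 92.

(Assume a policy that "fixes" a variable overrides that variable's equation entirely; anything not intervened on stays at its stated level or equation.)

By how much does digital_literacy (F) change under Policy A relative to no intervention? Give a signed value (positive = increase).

5400

Baseline:
  W = 11
  U = 154
  Q = 121
  V = 178 − 6·11 + 154 + 6·121 = 992
  F = 207 + 6·154 + 6·121 − 6·992 = -4095
Policy A (V := 92):
  W = 11
  U = 154
  Q = 121
  V = 92
  F = 207 + 6·154 + 6·121 − 6·92 = 1305
Change in F: 1305 − (-4095) = 5400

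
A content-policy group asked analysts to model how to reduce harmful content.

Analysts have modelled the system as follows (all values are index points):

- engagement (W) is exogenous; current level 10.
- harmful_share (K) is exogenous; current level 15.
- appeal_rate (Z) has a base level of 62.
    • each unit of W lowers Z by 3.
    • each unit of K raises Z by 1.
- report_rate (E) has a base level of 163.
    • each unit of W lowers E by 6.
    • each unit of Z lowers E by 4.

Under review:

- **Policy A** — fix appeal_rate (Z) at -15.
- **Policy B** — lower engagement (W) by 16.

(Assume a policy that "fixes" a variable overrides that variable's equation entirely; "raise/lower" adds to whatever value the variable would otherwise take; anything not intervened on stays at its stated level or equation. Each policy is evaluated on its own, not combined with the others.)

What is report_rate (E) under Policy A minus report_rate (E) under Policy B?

Policy A (Z := -15):
  W = 10
  K = 15
  Z = -15
  E = 163 − 6·10 − 4·(-15) = 163
Policy B (W − 16):
  W = 10 − 16 = -6
  K = 15
  Z = 62 − 3·(-6) + 15 = 95
  E = 163 − 6·(-6) − 4·95 = -181
E: 163 − (-181) = 344

344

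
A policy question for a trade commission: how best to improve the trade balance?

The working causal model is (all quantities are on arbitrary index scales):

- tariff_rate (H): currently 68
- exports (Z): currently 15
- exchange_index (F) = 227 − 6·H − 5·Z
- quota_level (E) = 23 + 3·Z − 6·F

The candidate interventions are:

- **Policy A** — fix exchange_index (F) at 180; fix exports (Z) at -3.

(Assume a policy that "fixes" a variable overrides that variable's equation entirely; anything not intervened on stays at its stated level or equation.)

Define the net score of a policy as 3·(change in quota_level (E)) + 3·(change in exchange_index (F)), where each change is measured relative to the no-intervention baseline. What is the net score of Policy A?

Baseline:
  H = 68
  Z = 15
  F = 227 − 6·68 − 5·15 = -256
  E = 23 + 3·15 − 6·(-256) = 1604
Policy A (F := 180, Z := -3):
  H = 68
  Z = -3
  F = 180
  E = 23 + 3·(-3) − 6·180 = -1066
ΔE = -1066 − 1604 = -2670; ΔF = 180 − (-256) = 436
Score = 3·(-2670) + 3·436 = -6702

-6702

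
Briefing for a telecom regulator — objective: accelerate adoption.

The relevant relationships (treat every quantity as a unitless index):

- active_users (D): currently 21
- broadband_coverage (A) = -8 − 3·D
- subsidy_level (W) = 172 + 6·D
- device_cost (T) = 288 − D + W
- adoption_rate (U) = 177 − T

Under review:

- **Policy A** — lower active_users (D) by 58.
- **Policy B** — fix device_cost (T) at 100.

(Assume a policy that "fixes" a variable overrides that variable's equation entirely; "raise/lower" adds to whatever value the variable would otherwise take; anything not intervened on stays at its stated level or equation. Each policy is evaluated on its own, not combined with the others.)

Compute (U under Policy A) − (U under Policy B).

Policy A (D − 58):
  D = 21 − 58 = -37
  W = 172 + 6·(-37) = -50
  T = 288 − (-37) + (-50) = 275
  U = 177 − 275 = -98
Policy B (T := 100):
  D = 21
  W = 172 + 6·21 = 298
  T = 100
  U = 177 − 100 = 77
U: -98 − 77 = -175

-175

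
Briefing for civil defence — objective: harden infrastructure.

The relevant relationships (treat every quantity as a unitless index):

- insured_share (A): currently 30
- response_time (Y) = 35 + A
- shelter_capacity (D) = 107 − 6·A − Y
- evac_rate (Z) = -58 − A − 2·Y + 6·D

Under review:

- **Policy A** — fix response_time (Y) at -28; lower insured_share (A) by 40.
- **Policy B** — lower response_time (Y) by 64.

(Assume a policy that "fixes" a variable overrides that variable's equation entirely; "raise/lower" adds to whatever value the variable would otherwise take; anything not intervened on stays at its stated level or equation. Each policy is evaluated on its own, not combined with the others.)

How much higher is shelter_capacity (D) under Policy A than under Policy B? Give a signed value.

269

Policy A (Y := -28, A − 40):
  A = 30 − 40 = -10
  Y = -28
  D = 107 − 6·(-10) − (-28) = 195
Policy B (Y − 64):
  A = 30
  Y = 35 + 30 (−64 from intervention) = 1
  D = 107 − 6·30 − 1 = -74
D: 195 − (-74) = 269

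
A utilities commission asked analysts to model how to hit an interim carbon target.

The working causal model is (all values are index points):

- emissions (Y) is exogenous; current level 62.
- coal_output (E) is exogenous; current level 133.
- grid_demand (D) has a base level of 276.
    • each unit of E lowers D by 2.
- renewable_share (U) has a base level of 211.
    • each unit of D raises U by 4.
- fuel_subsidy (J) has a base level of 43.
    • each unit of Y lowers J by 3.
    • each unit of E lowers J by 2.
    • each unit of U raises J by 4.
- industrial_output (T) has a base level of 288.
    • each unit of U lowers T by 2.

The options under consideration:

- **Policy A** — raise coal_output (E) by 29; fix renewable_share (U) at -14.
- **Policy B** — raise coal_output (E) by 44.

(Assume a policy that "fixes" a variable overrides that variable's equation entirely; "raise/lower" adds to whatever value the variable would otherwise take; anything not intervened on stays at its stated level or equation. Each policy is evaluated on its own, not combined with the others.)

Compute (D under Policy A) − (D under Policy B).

Policy A (E + 29, U := -14):
  E = 133 + 29 = 162
  D = 276 − 2·162 = -48
Policy B (E + 44):
  E = 133 + 44 = 177
  D = 276 − 2·177 = -78
D: -48 − (-78) = 30

30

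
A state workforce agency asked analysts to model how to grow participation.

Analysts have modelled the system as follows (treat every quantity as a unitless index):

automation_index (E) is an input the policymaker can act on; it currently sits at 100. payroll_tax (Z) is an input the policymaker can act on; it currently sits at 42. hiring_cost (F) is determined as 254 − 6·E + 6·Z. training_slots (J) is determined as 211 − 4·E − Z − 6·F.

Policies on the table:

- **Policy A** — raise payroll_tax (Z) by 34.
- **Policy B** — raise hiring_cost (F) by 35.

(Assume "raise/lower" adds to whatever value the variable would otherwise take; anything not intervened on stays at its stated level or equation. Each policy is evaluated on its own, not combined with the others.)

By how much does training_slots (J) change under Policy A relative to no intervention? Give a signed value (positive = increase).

Baseline:
  E = 100
  Z = 42
  F = 254 − 6·100 + 6·42 = -94
  J = 211 − 4·100 − 42 − 6·(-94) = 333
Policy A (Z + 34):
  E = 100
  Z = 42 + 34 = 76
  F = 254 − 6·100 + 6·76 = 110
  J = 211 − 4·100 − 76 − 6·110 = -925
Change in J: -925 − 333 = -1258

-1258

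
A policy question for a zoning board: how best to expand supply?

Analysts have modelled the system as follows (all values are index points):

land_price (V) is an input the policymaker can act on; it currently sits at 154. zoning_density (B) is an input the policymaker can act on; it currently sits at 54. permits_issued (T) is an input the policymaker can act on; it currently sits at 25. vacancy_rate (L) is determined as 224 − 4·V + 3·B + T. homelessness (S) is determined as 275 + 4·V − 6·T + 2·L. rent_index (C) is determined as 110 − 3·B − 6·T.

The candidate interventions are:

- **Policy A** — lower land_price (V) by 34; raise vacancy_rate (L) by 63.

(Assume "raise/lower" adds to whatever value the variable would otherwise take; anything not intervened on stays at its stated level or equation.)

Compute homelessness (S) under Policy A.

Policy A (V − 34, L + 63):
  V = 154 − 34 = 120
  B = 54
  T = 25
  L = 224 − 4·120 + 3·54 + 25 (+63 from intervention) = -6
  S = 275 + 4·120 − 6·25 + 2·(-6) = 593

593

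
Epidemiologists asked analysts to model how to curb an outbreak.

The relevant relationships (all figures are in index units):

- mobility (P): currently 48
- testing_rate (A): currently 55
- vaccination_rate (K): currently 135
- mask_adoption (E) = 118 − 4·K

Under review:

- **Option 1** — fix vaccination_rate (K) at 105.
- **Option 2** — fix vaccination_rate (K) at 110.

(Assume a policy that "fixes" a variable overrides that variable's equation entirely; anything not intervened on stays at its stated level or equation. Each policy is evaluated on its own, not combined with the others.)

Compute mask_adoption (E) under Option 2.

-322

Option 2 (K := 110):
  K = 110
  E = 118 − 4·110 = -322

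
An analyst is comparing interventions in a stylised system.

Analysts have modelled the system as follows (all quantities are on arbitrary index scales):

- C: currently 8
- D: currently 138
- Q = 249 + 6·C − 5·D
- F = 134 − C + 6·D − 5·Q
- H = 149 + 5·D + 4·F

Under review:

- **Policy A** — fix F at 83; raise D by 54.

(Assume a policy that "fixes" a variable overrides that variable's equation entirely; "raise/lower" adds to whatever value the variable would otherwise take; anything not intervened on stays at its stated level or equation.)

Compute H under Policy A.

Policy A (F := 83, D + 54):
  C = 8
  D = 138 + 54 = 192
  Q = 249 + 6·8 − 5·192 = -663
  F = 83
  H = 149 + 5·192 + 4·83 = 1441

1441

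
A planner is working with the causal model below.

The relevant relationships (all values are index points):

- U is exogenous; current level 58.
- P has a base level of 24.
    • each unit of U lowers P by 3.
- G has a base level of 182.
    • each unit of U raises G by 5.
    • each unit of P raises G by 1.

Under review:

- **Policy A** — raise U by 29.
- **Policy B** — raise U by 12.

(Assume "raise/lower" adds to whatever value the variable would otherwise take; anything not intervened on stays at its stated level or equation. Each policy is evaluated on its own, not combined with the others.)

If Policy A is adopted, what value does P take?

-237

Policy A (U + 29):
  U = 58 + 29 = 87
  P = 24 − 3·87 = -237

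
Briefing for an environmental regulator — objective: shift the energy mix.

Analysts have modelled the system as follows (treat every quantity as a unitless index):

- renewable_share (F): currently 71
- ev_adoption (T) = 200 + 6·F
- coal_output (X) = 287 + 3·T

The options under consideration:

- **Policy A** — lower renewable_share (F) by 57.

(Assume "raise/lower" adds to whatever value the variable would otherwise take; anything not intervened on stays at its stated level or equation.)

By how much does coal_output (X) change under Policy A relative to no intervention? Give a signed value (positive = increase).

Baseline:
  F = 71
  T = 200 + 6·71 = 626
  X = 287 + 3·626 = 2165
Policy A (F − 57):
  F = 71 − 57 = 14
  T = 200 + 6·14 = 284
  X = 287 + 3·284 = 1139
Change in X: 1139 − 2165 = -1026

-1026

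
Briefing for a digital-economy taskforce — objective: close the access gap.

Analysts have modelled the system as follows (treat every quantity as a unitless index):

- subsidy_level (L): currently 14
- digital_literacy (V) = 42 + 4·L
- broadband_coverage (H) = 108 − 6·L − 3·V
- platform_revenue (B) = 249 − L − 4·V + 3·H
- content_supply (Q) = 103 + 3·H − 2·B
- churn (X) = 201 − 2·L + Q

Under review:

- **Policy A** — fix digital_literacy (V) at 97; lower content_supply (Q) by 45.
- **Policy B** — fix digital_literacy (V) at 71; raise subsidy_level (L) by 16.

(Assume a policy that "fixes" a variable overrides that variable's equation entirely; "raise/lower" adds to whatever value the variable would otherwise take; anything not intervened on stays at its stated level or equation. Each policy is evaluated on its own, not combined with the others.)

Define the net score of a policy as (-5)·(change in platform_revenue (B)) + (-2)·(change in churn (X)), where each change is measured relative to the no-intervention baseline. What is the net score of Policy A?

59

Baseline:
  L = 14
  V = 42 + 4·14 = 98
  H = 108 − 6·14 − 3·98 = -270
  B = 249 − 14 − 4·98 + 3·(-270) = -967
  Q = 103 + 3·(-270) − 2·(-967) = 1227
  X = 201 − 2·14 + 1227 = 1400
Policy A (V := 97, Q − 45):
  L = 14
  V = 97
  H = 108 − 6·14 − 3·97 = -267
  B = 249 − 14 − 4·97 + 3·(-267) = -954
  Q = 103 + 3·(-267) − 2·(-954) (−45 from intervention) = 1165
  X = 201 − 2·14 + 1165 = 1338
ΔB = -954 − (-967) = 13; ΔX = 1338 − 1400 = -62
Score = (-5)·13 + (-2)·(-62) = 59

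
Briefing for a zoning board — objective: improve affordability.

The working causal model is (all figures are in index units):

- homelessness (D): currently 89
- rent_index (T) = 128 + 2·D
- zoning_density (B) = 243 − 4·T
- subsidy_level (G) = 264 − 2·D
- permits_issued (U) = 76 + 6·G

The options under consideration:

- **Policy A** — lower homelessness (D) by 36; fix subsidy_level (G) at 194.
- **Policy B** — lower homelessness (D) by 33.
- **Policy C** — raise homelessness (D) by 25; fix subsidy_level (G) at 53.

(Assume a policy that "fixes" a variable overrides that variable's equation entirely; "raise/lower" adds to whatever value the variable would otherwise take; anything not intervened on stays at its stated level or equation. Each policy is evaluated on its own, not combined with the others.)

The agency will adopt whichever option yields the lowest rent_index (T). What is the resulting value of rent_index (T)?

234

Policy A (D − 36, G := 194):
  D = 89 − 36 = 53
  T = 128 + 2·53 = 234
Policy B (D − 33):
  D = 89 − 33 = 56
  T = 128 + 2·56 = 240
Policy C (D + 25, G := 53):
  D = 89 + 25 = 114
  T = 128 + 2·114 = 356
Comparing — Policy A: T=234, Policy B: T=240, Policy C: T=356. Lowest is 234 (Policy A).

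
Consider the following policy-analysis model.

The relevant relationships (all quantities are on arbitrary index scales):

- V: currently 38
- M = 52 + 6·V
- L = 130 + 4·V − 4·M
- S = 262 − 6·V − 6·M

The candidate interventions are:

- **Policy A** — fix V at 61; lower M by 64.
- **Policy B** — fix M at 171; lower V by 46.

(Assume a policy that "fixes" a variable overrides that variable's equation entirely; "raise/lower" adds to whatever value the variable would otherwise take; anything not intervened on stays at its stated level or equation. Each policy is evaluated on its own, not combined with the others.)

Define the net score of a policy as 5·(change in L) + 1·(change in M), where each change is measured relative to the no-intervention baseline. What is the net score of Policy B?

1151

Baseline:
  V = 38
  M = 52 + 6·38 = 280
  L = 130 + 4·38 − 4·280 = -838
Policy B (M := 171, V − 46):
  V = 38 − 46 = -8
  M = 171
  L = 130 + 4·(-8) − 4·171 = -586
ΔL = -586 − (-838) = 252; ΔM = 171 − 280 = -109
Score = 5·252 + 1·(-109) = 1151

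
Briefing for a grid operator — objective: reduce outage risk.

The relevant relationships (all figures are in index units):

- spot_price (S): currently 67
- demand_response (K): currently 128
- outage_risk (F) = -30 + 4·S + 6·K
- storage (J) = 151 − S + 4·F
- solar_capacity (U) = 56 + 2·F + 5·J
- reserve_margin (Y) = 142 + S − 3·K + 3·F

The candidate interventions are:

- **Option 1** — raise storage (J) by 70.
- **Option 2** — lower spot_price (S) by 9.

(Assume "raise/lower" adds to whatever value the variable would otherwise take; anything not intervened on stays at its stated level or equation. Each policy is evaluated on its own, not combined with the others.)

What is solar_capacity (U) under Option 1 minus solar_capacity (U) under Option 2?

Option 1 (J + 70):
  S = 67
  K = 128
  F = -30 + 4·67 + 6·128 = 1006
  J = 151 − 67 + 4·1006 (+70 from intervention) = 4178
  U = 56 + 2·1006 + 5·4178 = 22958
Option 2 (S − 9):
  S = 67 − 9 = 58
  K = 128
  F = -30 + 4·58 + 6·128 = 970
  J = 151 − 58 + 4·970 = 3973
  U = 56 + 2·970 + 5·3973 = 21861
U: 22958 − 21861 = 1097

1097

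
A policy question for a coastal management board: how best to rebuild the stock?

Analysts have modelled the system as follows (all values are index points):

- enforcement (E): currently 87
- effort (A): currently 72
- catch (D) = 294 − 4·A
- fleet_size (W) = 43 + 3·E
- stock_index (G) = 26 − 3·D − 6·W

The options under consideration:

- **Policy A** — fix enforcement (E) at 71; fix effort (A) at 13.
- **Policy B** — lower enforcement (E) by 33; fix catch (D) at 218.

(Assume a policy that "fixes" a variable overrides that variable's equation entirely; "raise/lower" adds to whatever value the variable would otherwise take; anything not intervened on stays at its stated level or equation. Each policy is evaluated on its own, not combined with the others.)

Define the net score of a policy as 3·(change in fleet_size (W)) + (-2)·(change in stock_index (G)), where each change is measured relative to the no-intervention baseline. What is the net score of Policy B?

-213

Baseline:
  E = 87
  A = 72
  D = 294 − 4·72 = 6
  W = 43 + 3·87 = 304
  G = 26 − 3·6 − 6·304 = -1816
Policy B (E − 33, D := 218):
  E = 87 − 33 = 54
  A = 72
  D = 218
  W = 43 + 3·54 = 205
  G = 26 − 3·218 − 6·205 = -1858
ΔW = 205 − 304 = -99; ΔG = -1858 − (-1816) = -42
Score = 3·(-99) + (-2)·(-42) = -213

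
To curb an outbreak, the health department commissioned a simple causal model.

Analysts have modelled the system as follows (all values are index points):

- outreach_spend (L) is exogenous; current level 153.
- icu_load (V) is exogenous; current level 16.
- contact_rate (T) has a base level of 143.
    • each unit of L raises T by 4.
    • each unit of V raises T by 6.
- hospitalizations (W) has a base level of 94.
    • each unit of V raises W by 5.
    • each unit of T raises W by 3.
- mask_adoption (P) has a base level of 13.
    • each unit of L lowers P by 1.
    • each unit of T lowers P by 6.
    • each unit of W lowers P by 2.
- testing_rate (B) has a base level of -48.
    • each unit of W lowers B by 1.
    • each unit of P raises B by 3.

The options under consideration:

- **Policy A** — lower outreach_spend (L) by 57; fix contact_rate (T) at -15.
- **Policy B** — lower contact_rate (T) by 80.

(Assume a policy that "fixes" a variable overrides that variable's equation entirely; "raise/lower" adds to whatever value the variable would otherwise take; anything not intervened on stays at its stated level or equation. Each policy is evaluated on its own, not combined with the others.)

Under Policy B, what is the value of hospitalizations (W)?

Policy B (T − 80):
  L = 153
  V = 16
  T = 143 + 4·153 + 6·16 (−80 from intervention) = 771
  W = 94 + 5·16 + 3·771 = 2487

2487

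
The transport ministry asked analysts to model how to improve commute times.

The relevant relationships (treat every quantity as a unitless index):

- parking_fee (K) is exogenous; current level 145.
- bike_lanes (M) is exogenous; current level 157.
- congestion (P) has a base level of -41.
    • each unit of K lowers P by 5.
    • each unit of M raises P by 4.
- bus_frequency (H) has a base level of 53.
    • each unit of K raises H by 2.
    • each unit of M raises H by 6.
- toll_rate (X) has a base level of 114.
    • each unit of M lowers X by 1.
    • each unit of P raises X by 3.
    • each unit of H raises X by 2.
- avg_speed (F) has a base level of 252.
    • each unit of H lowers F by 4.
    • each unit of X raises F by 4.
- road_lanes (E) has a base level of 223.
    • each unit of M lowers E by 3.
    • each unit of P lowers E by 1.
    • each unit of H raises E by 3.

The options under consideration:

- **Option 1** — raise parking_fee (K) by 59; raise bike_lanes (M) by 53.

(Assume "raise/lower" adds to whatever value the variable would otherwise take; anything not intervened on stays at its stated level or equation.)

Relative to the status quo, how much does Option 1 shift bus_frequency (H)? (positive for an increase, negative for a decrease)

436

Baseline:
  K = 145
  M = 157
  H = 53 + 2·145 + 6·157 = 1285
Option 1 (K + 59, M + 53):
  K = 145 + 59 = 204
  M = 157 + 53 = 210
  H = 53 + 2·204 + 6·210 = 1721
Change in H: 1721 − 1285 = 436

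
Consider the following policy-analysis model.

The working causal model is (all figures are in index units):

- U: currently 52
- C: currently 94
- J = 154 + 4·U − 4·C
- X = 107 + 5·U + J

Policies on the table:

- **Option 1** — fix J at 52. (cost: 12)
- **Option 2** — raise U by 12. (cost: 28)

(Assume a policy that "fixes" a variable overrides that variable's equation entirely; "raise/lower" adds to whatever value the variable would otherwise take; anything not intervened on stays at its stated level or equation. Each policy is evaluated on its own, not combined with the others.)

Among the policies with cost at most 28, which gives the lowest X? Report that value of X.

419

Option 1 (J := 52):
  U = 52
  C = 94
  J = 52
  X = 107 + 5·52 + 52 = 419
Option 2 (U + 12):
  U = 52 + 12 = 64
  C = 94
  J = 154 + 4·64 − 4·94 = 34
  X = 107 + 5·64 + 34 = 461
Comparing — Option 1: X=419, Option 2: X=461. Lowest is 419 (Option 1).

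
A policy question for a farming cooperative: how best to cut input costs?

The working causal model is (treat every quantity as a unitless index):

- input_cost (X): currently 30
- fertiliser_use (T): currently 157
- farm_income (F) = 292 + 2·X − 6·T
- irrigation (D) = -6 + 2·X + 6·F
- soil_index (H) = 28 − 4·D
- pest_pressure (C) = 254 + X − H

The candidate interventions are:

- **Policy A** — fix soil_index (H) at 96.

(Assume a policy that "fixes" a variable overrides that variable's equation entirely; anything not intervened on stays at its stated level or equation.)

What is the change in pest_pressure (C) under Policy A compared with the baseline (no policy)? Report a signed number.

Baseline:
  X = 30
  T = 157
  F = 292 + 2·30 − 6·157 = -590
  D = -6 + 2·30 + 6·(-590) = -3486
  H = 28 − 4·(-3486) = 13972
  C = 254 + 30 − 13972 = -13688
Policy A (H := 96):
  X = 30
  T = 157
  F = 292 + 2·30 − 6·157 = -590
  D = -6 + 2·30 + 6·(-590) = -3486
  H = 96
  C = 254 + 30 − 96 = 188
Change in C: 188 − (-13688) = 13876

13876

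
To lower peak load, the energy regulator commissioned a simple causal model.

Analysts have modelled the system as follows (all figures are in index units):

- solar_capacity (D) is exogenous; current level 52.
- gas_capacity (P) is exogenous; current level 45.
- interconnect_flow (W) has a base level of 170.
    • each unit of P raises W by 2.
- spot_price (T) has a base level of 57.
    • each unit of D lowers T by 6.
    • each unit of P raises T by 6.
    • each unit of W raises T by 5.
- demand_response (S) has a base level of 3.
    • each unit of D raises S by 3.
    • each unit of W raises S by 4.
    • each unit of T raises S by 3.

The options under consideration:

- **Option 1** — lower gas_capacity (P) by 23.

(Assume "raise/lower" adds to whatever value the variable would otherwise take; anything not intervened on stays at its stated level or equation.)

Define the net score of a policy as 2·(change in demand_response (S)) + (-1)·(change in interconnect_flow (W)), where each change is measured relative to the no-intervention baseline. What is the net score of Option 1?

Baseline:
  D = 52
  P = 45
  W = 170 + 2·45 = 260
  T = 57 − 6·52 + 6·45 + 5·260 = 1315
  S = 3 + 3·52 + 4·260 + 3·1315 = 5144
Option 1 (P − 23):
  D = 52
  P = 45 − 23 = 22
  W = 170 + 2·22 = 214
  T = 57 − 6·52 + 6·22 + 5·214 = 947
  S = 3 + 3·52 + 4·214 + 3·947 = 3856
ΔS = 3856 − 5144 = -1288; ΔW = 214 − 260 = -46
Score = 2·(-1288) + (-1)·(-46) = -2530

-2530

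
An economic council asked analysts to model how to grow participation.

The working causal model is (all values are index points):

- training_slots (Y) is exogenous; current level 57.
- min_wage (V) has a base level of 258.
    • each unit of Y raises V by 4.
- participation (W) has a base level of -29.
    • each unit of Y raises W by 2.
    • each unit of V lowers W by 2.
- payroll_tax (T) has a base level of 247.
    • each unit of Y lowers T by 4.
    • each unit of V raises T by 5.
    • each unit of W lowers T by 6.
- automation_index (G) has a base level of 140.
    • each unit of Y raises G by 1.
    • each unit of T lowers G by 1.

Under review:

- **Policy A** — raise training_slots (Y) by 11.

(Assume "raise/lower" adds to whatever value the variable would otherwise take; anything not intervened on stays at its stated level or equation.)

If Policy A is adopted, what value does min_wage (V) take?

530

Policy A (Y + 11):
  Y = 57 + 11 = 68
  V = 258 + 4·68 = 530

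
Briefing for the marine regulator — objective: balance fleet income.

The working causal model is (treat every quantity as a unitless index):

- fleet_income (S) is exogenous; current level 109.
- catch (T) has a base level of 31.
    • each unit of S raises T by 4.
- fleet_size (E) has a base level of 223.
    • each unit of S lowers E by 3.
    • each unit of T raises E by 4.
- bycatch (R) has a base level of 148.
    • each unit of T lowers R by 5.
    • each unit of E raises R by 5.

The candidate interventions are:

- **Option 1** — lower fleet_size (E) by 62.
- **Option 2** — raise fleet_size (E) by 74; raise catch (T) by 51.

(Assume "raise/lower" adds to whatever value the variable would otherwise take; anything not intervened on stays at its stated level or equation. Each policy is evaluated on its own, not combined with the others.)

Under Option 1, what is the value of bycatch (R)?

Option 1 (E − 62):
  S = 109
  T = 31 + 4·109 = 467
  E = 223 − 3·109 + 4·467 (−62 from intervention) = 1702
  R = 148 − 5·467 + 5·1702 = 6323

6323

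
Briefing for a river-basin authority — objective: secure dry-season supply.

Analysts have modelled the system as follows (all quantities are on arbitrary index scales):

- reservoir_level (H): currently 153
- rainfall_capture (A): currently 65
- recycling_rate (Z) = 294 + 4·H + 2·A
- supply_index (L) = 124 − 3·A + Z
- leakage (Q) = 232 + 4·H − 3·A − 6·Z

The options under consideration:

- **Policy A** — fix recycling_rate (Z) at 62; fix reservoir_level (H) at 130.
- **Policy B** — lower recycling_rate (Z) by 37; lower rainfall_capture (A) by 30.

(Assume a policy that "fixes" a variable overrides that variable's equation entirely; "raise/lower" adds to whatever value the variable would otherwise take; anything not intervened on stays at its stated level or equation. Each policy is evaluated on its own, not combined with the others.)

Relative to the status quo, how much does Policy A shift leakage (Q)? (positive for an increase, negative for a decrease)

5752

Baseline:
  H = 153
  A = 65
  Z = 294 + 4·153 + 2·65 = 1036
  Q = 232 + 4·153 − 3·65 − 6·1036 = -5567
Policy A (Z := 62, H := 130):
  H = 130
  A = 65
  Z = 62
  Q = 232 + 4·130 − 3·65 − 6·62 = 185
Change in Q: 185 − (-5567) = 5752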